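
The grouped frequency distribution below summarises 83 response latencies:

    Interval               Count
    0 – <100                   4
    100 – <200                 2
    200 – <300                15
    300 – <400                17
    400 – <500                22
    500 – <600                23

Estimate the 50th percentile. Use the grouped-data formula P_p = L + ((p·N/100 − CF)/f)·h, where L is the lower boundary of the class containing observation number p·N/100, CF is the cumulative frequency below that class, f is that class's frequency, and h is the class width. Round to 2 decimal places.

415.91

N = 83; target position k = 50/100 · 83 = 41.5.
Cumulative frequencies: 4, 6, 21, 38, 60, 83.
Observation 41.5 falls in the class 400 – <500.
L = 400, CF = 38, f = 22, h = 100.
P50 = 400 + ((41.5 − 38)/22)·100 = 400 + 15.9091 = 415.909.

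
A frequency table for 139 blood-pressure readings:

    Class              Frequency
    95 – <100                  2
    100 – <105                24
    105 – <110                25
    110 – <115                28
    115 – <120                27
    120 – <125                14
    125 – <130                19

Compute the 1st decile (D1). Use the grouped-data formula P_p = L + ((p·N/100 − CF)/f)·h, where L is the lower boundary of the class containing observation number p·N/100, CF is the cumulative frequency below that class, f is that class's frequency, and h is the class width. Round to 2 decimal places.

N = 139; target position k = 10/100 · 139 = 13.9.
Cumulative frequencies: 2, 26, 51, 79, 106, 120, 139.
Observation 13.9 falls in the class 100 – <105.
L = 100, CF = 2, f = 24, h = 5.
P10 = 100 + ((13.9 − 2)/24)·5 = 100 + 2.47917 = 102.479.

102.48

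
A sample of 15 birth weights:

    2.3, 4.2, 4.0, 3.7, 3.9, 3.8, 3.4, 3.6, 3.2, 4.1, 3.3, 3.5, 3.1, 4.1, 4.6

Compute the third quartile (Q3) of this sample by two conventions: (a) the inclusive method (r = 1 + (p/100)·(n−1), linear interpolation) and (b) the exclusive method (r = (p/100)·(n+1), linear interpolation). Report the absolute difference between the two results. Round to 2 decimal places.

Sorted: 2.3, 3.1, 3.2, 3.3, 3.4, 3.5, 3.6, 3.7, 3.8, 3.9, 4.0, 4.1, 4.1, 4.2, 4.6.
n = 15.
(a) r = 11.5; between ranks 11 (4.0) and 12 (4.1): 4.05.
(b) r = 12 → value at rank 12 = 4.1.
|4.05 − 4.1| = 0.05.

0.05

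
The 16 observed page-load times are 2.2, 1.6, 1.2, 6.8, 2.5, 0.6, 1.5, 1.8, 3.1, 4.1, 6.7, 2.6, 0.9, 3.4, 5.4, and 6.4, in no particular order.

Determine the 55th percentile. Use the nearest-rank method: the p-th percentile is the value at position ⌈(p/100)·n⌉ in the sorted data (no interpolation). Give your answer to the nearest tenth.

Sorted: 0.6, 0.9, 1.2, 1.5, 1.6, 1.8, 2.2, 2.5, 2.6, 3.1, 3.4, 4.1, 5.4, 6.4, 6.7, 6.8.
n = 16.
Position = ⌈55/100 · 16⌉ = ⌈8.8⌉ = 9.
The value at rank 9 is 2.6.

2.6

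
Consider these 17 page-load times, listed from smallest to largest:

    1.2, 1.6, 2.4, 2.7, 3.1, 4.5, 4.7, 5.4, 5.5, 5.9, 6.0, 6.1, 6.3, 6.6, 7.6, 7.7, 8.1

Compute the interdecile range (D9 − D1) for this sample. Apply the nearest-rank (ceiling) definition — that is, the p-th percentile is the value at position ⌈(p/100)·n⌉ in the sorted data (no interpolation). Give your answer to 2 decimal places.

n = 17.
P10: rank ⌈10/100·17⌉ = 2 → 1.6.
P90: rank ⌈90/100·17⌉ = 16 → 7.7.
Difference: 7.7 − 1.6 = 6.1.

6.10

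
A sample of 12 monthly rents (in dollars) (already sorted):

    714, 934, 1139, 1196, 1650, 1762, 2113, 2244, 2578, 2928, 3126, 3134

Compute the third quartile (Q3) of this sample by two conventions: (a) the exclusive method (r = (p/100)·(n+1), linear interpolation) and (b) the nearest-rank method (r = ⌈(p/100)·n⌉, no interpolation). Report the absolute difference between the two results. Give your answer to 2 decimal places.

262.50

n = 12.
(a) r = 9.75; between ranks 9 (2578) and 10 (2928): 2840.5.
(b) the nearest-rank method: rank 9 → 2578.
|2840.5 − 2578| = 262.5.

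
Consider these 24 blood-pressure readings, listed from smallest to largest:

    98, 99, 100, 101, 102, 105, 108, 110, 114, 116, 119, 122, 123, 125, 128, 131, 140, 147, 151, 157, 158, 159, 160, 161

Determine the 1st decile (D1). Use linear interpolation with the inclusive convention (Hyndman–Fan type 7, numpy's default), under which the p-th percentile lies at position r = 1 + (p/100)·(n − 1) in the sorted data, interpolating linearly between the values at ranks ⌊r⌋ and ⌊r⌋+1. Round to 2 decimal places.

100.30

n = 24.
r = 1 + (10/100)·(24 − 1) = 1 + 2.3 = 3.3.
Rank 3 is 100 and rank 4 is 101.
Interpolate: 100 + 0.3·(101 − 100) = 100 + 0.3·1 = 100.3.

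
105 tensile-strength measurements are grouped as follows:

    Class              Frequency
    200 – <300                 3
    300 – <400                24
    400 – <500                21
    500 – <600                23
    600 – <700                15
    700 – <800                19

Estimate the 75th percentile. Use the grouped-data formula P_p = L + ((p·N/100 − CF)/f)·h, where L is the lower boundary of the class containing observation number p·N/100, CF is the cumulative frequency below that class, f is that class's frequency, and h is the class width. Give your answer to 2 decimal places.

N = 105; target position k = 75/100 · 105 = 78.75.
Cumulative frequencies: 3, 27, 48, 71, 86, 105.
Observation 78.75 falls in the class 600 – <700.
L = 600, CF = 71, f = 15, h = 100.
P75 = 600 + ((78.75 − 71)/15)·100 = 600 + 51.6667 = 651.667.

651.67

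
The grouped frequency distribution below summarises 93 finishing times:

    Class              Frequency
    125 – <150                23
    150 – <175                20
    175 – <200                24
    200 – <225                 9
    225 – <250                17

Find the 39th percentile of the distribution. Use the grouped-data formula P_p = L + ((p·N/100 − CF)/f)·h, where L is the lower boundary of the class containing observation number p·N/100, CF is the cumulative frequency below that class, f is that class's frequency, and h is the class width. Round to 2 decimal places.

166.59

N = 93; target position k = 39/100 · 93 = 36.27.
Cumulative frequencies: 23, 43, 67, 76, 93.
Observation 36.27 falls in the class 150 – <175.
L = 150, CF = 23, f = 20, h = 25.
P39 = 150 + ((36.27 − 23)/20)·25 = 150 + 16.5875 = 166.588.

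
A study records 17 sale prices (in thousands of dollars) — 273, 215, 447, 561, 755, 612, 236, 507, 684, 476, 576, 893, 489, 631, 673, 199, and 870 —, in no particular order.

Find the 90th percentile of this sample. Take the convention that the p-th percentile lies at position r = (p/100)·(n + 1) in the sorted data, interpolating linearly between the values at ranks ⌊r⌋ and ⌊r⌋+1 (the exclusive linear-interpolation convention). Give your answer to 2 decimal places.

Sorted: 199, 215, 236, 273, 447, 476, 489, 507, 561, 576, 612, 631, 673, 684, 755, 870, 893.
n = 17.
r = (90/100)·(17 + 1) = 16.2.
Rank 16 is 870 and rank 17 is 893.
Interpolate: 870 + 0.2·(893 − 870) = 870 + 0.2·23 = 874.6.

874.60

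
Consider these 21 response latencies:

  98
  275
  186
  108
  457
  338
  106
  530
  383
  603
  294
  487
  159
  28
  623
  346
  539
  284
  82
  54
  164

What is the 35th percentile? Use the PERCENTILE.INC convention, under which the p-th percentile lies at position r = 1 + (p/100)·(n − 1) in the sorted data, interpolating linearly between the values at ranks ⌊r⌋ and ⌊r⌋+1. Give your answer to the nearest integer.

164

Sorted: 28, 54, 82, 98, 106, 108, 159, 164, 186, 275, 284, 294, 338, 346, 383, 457, 487, 530, 539, 603, 623.
n = 21.
r = 1 + (35/100)·(21 − 1) = 1 + 7 = 8.
r is an integer, so P35 is the value at rank 8: 164.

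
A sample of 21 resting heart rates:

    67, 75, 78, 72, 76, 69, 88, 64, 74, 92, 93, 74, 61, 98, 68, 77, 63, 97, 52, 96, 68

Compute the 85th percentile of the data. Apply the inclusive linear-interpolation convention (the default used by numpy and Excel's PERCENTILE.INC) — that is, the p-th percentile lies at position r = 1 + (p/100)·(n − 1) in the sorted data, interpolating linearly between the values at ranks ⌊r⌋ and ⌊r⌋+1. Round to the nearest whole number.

93

Sorted: 52, 61, 63, 64, 67, 68, 68, 69, 72, 74, 74, 75, 76, 77, 78, 88, 92, 93, 96, 97, 98.
n = 21.
r = 1 + (85/100)·(21 − 1) = 1 + 17 = 18.
r is an integer, so P85 is the value at rank 18: 93.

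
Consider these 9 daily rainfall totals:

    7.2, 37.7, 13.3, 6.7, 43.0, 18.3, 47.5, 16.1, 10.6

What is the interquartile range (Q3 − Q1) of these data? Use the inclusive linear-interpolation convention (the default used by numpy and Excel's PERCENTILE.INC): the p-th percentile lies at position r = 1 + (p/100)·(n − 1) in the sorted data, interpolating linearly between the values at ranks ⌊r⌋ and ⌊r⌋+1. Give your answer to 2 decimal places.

Sorted: 6.7, 7.2, 10.6, 13.3, 16.1, 18.3, 37.7, 43.0, 47.5.
n = 9.
P25: r = 3 (integer) → 10.6.
P75: r = 7 (integer) → 37.7.
Difference: 37.7 − 10.6 = 27.1.

27.10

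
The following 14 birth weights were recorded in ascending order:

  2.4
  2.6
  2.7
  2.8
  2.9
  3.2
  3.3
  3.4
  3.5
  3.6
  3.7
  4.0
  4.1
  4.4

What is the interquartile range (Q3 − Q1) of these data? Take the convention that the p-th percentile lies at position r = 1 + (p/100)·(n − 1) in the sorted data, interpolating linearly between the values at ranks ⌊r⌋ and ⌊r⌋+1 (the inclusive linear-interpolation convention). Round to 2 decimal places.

0.85

n = 14.
P25: r = 4.25; ranks 4–5 are 2.8, 2.9; interpolating gives 2.825.
P75: r = 10.75; ranks 10–11 are 3.6, 3.7; interpolating gives 3.675.
Difference: 3.675 − 2.825 = 0.85.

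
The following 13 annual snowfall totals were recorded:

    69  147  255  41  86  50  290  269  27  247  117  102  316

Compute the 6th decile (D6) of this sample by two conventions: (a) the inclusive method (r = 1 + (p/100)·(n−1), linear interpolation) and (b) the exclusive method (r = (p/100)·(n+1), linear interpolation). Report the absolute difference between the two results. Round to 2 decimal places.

20.00

Sorted: 27, 41, 50, 69, 86, 102, 117, 147, 247, 255, 269, 290, 316.
n = 13.
(a) r = 8.2; between ranks 8 (147) and 9 (247): 167.
(b) r = 8.4; between ranks 8 (147) and 9 (247): 187.
|167 − 187| = 20.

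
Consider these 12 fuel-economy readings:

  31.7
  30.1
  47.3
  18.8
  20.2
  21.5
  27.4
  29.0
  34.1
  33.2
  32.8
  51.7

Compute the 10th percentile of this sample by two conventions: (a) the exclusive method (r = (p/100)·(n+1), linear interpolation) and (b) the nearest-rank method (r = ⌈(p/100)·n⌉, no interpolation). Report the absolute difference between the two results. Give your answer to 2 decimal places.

0.98

Sorted: 18.8, 20.2, 21.5, 27.4, 29.0, 30.1, 31.7, 32.8, 33.2, 34.1, 47.3, 51.7.
n = 12.
(a) r = 1.3; between ranks 1 (18.8) and 2 (20.2): 19.22.
(b) the nearest-rank method: rank 2 → 20.2.
|19.22 − 20.2| = 0.98.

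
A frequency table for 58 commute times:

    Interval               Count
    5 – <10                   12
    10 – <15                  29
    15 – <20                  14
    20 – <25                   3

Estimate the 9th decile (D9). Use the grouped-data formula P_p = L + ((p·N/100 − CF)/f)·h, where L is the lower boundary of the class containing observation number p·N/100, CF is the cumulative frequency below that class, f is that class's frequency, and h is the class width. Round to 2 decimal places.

N = 58; target position k = 90/100 · 58 = 52.2.
Cumulative frequencies: 12, 41, 55, 58.
Observation 52.2 falls in the class 15 – <20.
L = 15, CF = 41, f = 14, h = 5.
P90 = 15 + ((52.2 − 41)/14)·5 = 15 + 4 = 19.

19.00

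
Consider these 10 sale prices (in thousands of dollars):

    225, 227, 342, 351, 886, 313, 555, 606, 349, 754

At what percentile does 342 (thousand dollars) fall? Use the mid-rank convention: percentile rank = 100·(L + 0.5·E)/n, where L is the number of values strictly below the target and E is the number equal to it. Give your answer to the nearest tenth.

35.0

Sorted: 225, 227, 313, 342, 349, 351, 555, 606, 754, 886.
Count below 342: L = 3; count equal: E = 1; n = 10.
Percentile rank = 100·(3 + 0.5·1)/10 = 100·3.5/10 = 35.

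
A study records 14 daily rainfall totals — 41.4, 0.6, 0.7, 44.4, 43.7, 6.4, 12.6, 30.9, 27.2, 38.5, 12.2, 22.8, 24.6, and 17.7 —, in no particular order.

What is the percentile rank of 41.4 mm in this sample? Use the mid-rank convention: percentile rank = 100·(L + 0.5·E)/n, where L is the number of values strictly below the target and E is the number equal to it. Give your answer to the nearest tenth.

Sorted: 0.6, 0.7, 6.4, 12.2, 12.6, 17.7, 22.8, 24.6, 27.2, 30.9, 38.5, 41.4, 43.7, 44.4.
Count below 41.4: L = 11; count equal: E = 1; n = 14.
Percentile rank = 100·(11 + 0.5·1)/14 = 100·11.5/14 = 82.14.

82.1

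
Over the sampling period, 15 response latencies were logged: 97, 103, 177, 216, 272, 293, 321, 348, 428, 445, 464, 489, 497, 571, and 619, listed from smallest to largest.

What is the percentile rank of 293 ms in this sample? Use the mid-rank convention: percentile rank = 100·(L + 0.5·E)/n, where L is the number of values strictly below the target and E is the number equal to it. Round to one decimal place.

Count below 293: L = 5; count equal: E = 1; n = 15.
Percentile rank = 100·(5 + 0.5·1)/15 = 100·5.5/15 = 36.67.

36.7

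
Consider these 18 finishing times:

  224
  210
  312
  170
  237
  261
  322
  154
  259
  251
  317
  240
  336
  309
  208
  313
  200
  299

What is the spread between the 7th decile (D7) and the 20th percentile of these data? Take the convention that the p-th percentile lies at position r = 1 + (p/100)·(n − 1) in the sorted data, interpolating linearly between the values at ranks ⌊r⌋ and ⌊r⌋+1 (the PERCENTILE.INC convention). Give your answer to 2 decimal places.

Sorted: 154, 170, 200, 208, 210, 224, 237, 240, 251, 259, 261, 299, 309, 312, 313, 317, 322, 336.
n = 18.
P20: r = 4.4; ranks 4–5 are 208, 210; interpolating gives 208.8.
P70: r = 12.9; ranks 12–13 are 299, 309; interpolating gives 308.
Difference: 308 − 208.8 = 99.2.

99.20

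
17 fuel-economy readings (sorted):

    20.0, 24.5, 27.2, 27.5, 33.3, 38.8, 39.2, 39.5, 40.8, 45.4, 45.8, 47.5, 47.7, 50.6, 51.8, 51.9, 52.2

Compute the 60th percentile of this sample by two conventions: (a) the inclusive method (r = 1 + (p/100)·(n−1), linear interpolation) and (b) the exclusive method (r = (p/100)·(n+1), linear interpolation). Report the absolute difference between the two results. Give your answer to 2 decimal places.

0.08

n = 17.
(a) r = 10.6; between ranks 10 (45.4) and 11 (45.8): 45.64.
(b) r = 10.8; between ranks 10 (45.4) and 11 (45.8): 45.72.
|45.64 − 45.72| = 0.08.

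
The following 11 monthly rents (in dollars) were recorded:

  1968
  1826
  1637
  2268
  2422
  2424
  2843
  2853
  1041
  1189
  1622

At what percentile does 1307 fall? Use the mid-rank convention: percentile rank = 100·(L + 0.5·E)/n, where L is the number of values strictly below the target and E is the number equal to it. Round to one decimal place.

Sorted: 1041, 1189, 1622, 1637, 1826, 1968, 2268, 2422, 2424, 2843, 2853.
Count below 1307: L = 2; count equal: E = 0; n = 11.
Percentile rank = 100·(2 + 0.5·0)/11 = 100·2/11 = 18.18.

18.2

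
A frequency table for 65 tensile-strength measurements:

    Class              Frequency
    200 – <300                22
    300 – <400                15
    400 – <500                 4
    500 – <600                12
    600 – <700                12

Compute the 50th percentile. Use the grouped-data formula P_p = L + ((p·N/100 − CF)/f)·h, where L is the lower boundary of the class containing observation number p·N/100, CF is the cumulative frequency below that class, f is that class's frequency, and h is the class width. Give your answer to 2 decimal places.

370.00

N = 65; target position k = 50/100 · 65 = 32.5.
Cumulative frequencies: 22, 37, 41, 53, 65.
Observation 32.5 falls in the class 300 – <400.
L = 300, CF = 22, f = 15, h = 100.
P50 = 300 + ((32.5 − 22)/15)·100 = 300 + 70 = 370.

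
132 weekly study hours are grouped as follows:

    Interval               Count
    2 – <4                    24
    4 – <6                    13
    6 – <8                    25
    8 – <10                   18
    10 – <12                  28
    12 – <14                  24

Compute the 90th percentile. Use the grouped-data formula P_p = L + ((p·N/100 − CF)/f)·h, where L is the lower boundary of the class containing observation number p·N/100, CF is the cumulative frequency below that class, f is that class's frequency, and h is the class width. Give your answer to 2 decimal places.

12.90

N = 132; target position k = 90/100 · 132 = 118.8.
Cumulative frequencies: 24, 37, 62, 80, 108, 132.
Observation 118.8 falls in the class 12 – <14.
L = 12, CF = 108, f = 24, h = 2.
P90 = 12 + ((118.8 − 108)/24)·2 = 12 + 0.9 = 12.9.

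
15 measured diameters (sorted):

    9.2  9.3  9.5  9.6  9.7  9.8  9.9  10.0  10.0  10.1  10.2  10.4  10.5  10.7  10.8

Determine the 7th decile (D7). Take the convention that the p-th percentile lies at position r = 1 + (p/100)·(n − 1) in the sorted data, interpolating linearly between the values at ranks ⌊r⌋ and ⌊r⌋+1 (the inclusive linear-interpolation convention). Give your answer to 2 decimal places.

n = 15.
r = 1 + (70/100)·(15 − 1) = 1 + 9.8 = 10.8.
Rank 10 is 10.1 and rank 11 is 10.2.
Interpolate: 10.1 + 0.8·(10.2 − 10.1) = 10.1 + 0.8·0.1 = 10.18.

10.18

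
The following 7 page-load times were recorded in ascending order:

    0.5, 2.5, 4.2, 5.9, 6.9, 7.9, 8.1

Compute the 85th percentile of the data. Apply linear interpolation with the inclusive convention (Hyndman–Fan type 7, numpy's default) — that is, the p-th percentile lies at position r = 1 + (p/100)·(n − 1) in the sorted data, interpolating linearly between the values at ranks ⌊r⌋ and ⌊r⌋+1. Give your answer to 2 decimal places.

7.92

n = 7.
r = 1 + (85/100)·(7 − 1) = 1 + 5.1 = 6.1.
Rank 6 is 7.9 and rank 7 is 8.1.
Interpolate: 7.9 + 0.1·(8.1 − 7.9) = 7.9 + 0.1·0.2 = 7.92.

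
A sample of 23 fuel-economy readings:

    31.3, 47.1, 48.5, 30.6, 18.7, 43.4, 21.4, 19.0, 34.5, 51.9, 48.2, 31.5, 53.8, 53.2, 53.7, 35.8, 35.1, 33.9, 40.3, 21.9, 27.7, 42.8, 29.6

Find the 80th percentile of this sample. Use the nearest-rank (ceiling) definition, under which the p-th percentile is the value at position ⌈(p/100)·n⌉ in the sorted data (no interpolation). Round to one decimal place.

48.5

Sorted: 18.7, 19.0, 21.4, 21.9, 27.7, 29.6, 30.6, 31.3, 31.5, 33.9, 34.5, 35.1, 35.8, 40.3, 42.8, 43.4, 47.1, 48.2, 48.5, 51.9, 53.2, 53.7, 53.8.
n = 23.
Position = ⌈80/100 · 23⌉ = ⌈18.4⌉ = 19.
The value at rank 19 is 48.5.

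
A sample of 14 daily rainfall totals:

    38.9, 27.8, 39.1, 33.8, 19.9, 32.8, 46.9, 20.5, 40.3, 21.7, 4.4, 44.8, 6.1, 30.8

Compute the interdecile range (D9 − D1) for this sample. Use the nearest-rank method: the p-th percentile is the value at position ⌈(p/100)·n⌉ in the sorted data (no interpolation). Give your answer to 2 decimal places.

Sorted: 4.4, 6.1, 19.9, 20.5, 21.7, 27.8, 30.8, 32.8, 33.8, 38.9, 39.1, 40.3, 44.8, 46.9.
n = 14.
P10: rank ⌈10/100·14⌉ = 2 → 6.1.
P90: rank ⌈90/100·14⌉ = 13 → 44.8.
Difference: 44.8 − 6.1 = 38.7.

38.70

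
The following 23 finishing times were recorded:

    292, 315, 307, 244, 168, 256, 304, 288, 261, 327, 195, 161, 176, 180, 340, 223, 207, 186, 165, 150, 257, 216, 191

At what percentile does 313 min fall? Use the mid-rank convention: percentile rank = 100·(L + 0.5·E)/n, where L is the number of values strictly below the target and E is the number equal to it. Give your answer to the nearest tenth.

Sorted: 150, 161, 165, 168, 176, 180, 186, 191, 195, 207, 216, 223, 244, 256, 257, 261, 288, 292, 304, 307, 315, 327, 340.
Count below 313: L = 20; count equal: E = 0; n = 23.
Percentile rank = 100·(20 + 0.5·0)/23 = 100·20/23 = 86.96.

87.0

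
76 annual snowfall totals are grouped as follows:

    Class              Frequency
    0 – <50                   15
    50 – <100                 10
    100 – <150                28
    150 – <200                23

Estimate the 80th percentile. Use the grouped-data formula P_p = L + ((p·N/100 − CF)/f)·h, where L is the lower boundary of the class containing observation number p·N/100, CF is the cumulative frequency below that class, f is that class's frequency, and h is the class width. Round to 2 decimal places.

N = 76; target position k = 80/100 · 76 = 60.8.
Cumulative frequencies: 15, 25, 53, 76.
Observation 60.8 falls in the class 150 – <200.
L = 150, CF = 53, f = 23, h = 50.
P80 = 150 + ((60.8 − 53)/23)·50 = 150 + 16.9565 = 166.957.

166.96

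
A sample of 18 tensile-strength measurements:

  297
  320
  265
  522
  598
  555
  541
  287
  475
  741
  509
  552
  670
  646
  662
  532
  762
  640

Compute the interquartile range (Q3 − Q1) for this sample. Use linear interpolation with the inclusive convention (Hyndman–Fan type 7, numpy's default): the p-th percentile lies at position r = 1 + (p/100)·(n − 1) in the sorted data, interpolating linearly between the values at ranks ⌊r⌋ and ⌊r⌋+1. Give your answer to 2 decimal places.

161.00

Sorted: 265, 287, 297, 320, 475, 509, 522, 532, 541, 552, 555, 598, 640, 646, 662, 670, 741, 762.
n = 18.
P25: r = 5.25; ranks 5–6 are 475, 509; interpolating gives 483.5.
P75: r = 13.75; ranks 13–14 are 640, 646; interpolating gives 644.5.
Difference: 644.5 − 483.5 = 161.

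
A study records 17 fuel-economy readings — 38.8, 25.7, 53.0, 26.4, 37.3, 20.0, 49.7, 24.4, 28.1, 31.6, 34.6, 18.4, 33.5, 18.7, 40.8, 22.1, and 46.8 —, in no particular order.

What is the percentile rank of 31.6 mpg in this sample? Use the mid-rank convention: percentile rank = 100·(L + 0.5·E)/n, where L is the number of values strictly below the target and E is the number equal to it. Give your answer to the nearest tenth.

50.0

Sorted: 18.4, 18.7, 20.0, 22.1, 24.4, 25.7, 26.4, 28.1, 31.6, 33.5, 34.6, 37.3, 38.8, 40.8, 46.8, 49.7, 53.0.
Count below 31.6: L = 8; count equal: E = 1; n = 17.
Percentile rank = 100·(8 + 0.5·1)/17 = 100·8.5/17 = 50.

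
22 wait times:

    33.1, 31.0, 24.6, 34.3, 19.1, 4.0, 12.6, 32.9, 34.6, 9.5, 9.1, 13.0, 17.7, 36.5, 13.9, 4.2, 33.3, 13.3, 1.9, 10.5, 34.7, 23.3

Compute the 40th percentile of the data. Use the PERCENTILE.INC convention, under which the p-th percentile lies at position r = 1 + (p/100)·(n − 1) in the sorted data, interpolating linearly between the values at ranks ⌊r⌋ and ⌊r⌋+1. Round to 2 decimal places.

Sorted: 1.9, 4.0, 4.2, 9.1, 9.5, 10.5, 12.6, 13.0, 13.3, 13.9, 17.7, 19.1, 23.3, 24.6, 31.0, 32.9, 33.1, 33.3, 34.3, 34.6, 34.7, 36.5.
n = 22.
r = 1 + (40/100)·(22 − 1) = 1 + 8.4 = 9.4.
Rank 9 is 13.3 and rank 10 is 13.9.
Interpolate: 13.3 + 0.4·(13.9 − 13.3) = 13.3 + 0.4·0.6 = 13.54.

13.54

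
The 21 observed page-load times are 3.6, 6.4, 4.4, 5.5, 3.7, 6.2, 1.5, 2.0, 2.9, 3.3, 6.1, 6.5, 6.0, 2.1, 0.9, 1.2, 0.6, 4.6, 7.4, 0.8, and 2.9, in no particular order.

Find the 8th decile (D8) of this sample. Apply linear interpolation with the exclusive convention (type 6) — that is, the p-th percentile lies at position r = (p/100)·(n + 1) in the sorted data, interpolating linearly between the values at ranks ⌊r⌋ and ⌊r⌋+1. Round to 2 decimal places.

6.16

Sorted: 0.6, 0.8, 0.9, 1.2, 1.5, 2.0, 2.1, 2.9, 2.9, 3.3, 3.6, 3.7, 4.4, 4.6, 5.5, 6.0, 6.1, 6.2, 6.4, 6.5, 7.4.
n = 21.
r = (80/100)·(21 + 1) = 17.6.
Rank 17 is 6.1 and rank 18 is 6.2.
Interpolate: 6.1 + 0.6·(6.2 − 6.1) = 6.1 + 0.6·0.1 = 6.16.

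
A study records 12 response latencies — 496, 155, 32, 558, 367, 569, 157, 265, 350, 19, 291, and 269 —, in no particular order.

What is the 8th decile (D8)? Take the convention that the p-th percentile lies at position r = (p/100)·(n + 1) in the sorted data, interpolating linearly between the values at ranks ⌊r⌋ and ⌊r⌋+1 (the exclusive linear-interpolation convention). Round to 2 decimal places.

Sorted: 19, 32, 155, 157, 265, 269, 291, 350, 367, 496, 558, 569.
n = 12.
r = (80/100)·(12 + 1) = 10.4.
Rank 10 is 496 and rank 11 is 558.
Interpolate: 496 + 0.4·(558 − 496) = 496 + 0.4·62 = 520.8.

520.80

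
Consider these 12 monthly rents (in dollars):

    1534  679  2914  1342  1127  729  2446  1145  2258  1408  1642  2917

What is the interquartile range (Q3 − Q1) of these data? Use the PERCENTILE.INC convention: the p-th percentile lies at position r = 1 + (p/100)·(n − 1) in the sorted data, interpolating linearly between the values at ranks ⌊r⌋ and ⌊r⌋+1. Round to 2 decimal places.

Sorted: 679, 729, 1127, 1145, 1342, 1408, 1534, 1642, 2258, 2446, 2914, 2917.
n = 12.
P25: r = 3.75; ranks 3–4 are 1127, 1145; interpolating gives 1140.5.
P75: r = 9.25; ranks 9–10 are 2258, 2446; interpolating gives 2305.
Difference: 2305 − 1140.5 = 1164.5.

1164.50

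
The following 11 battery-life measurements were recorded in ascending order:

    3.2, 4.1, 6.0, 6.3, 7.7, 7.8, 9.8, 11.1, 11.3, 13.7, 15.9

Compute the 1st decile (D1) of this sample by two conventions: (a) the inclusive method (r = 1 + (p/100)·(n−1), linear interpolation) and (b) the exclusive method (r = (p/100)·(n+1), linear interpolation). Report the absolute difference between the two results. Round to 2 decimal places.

n = 11.
(a) r = 2 → value at rank 2 = 4.1.
(b) r = 1.2; between ranks 1 (3.2) and 2 (4.1): 3.38.
|4.1 − 3.38| = 0.72.

0.72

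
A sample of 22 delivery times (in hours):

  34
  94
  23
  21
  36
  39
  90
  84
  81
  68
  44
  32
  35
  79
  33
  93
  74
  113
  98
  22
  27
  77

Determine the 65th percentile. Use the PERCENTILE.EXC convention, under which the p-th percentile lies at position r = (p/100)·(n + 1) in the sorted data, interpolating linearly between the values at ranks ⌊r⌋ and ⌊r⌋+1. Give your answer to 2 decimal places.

78.90

Sorted: 21, 22, 23, 27, 32, 33, 34, 35, 36, 39, 44, 68, 74, 77, 79, 81, 84, 90, 93, 94, 98, 113.
n = 22.
r = (65/100)·(22 + 1) = 14.95.
Rank 14 is 77 and rank 15 is 79.
Interpolate: 77 + 0.95·(79 − 77) = 77 + 0.95·2 = 78.9.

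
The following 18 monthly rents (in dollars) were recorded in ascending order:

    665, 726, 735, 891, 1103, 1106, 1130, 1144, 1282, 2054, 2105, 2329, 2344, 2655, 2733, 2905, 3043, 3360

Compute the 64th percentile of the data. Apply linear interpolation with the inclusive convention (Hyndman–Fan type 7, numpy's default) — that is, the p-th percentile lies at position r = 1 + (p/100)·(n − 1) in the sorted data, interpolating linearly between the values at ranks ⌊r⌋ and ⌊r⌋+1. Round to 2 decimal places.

2302.12

n = 18.
r = 1 + (64/100)·(18 − 1) = 1 + 10.88 = 11.88.
Rank 11 is 2105 and rank 12 is 2329.
Interpolate: 2105 + 0.88·(2329 − 2105) = 2105 + 0.88·224 = 2302.12.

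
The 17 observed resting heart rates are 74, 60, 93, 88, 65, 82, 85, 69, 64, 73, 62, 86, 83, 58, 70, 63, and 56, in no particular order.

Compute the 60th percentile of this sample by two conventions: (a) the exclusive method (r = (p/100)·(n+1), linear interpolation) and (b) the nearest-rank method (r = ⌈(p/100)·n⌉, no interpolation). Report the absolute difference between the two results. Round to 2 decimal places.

0.20

Sorted: 56, 58, 60, 62, 63, 64, 65, 69, 70, 73, 74, 82, 83, 85, 86, 88, 93.
n = 17.
(a) r = 10.8; between ranks 10 (73) and 11 (74): 73.8.
(b) the nearest-rank method: rank 11 → 74.
|73.8 − 74| = 0.2.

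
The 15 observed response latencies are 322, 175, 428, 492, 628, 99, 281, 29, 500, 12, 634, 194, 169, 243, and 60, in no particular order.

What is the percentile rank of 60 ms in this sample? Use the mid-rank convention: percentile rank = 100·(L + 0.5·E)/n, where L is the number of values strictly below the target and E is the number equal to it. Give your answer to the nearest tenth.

16.7

Sorted: 12, 29, 60, 99, 169, 175, 194, 243, 281, 322, 428, 492, 500, 628, 634.
Count below 60: L = 2; count equal: E = 1; n = 15.
Percentile rank = 100·(2 + 0.5·1)/15 = 100·2.5/15 = 16.67.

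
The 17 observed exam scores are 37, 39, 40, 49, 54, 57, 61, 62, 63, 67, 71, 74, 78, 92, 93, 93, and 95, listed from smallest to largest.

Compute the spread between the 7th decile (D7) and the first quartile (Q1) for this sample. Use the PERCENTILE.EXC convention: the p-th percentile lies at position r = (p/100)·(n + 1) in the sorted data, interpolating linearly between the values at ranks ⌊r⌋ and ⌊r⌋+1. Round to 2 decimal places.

n = 17.
P25: r = 4.5; ranks 4–5 are 49, 54; interpolating gives 51.5.
P70: r = 12.6; ranks 12–13 are 74, 78; interpolating gives 76.4.
Difference: 76.4 − 51.5 = 24.9.

24.90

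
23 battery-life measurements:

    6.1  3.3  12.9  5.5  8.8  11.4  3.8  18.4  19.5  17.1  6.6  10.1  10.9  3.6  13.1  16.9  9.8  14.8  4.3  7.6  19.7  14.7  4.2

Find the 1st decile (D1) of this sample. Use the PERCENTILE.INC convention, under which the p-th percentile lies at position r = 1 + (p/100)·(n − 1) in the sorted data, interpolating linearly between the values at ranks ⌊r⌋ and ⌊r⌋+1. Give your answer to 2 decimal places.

Sorted: 3.3, 3.6, 3.8, 4.2, 4.3, 5.5, 6.1, 6.6, 7.6, 8.8, 9.8, 10.1, 10.9, 11.4, 12.9, 13.1, 14.7, 14.8, 16.9, 17.1, 18.4, 19.5, 19.7.
n = 23.
r = 1 + (10/100)·(23 − 1) = 1 + 2.2 = 3.2.
Rank 3 is 3.8 and rank 4 is 4.2.
Interpolate: 3.8 + 0.2·(4.2 − 3.8) = 3.8 + 0.2·0.4 = 3.88.

3.88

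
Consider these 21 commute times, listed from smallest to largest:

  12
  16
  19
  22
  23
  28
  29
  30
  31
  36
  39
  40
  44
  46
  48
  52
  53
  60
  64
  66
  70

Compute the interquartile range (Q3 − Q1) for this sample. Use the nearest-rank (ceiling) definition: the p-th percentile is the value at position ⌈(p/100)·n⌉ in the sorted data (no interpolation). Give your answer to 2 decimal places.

n = 21.
P25: rank ⌈25/100·21⌉ = 6 → 28.
P75: rank ⌈75/100·21⌉ = 16 → 52.
Difference: 52 − 28 = 24.

24.00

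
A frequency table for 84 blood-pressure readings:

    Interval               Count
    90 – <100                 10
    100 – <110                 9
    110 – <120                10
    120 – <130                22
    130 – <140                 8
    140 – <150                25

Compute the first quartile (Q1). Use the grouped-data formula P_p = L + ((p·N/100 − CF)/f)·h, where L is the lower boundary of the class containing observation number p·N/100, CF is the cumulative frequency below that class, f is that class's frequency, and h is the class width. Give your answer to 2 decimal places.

N = 84; target position k = 25/100 · 84 = 21.
Cumulative frequencies: 10, 19, 29, 51, 59, 84.
Observation 21 falls in the class 110 – <120.
L = 110, CF = 19, f = 10, h = 10.
P25 = 110 + ((21 − 19)/10)·10 = 110 + 2 = 112.

112.00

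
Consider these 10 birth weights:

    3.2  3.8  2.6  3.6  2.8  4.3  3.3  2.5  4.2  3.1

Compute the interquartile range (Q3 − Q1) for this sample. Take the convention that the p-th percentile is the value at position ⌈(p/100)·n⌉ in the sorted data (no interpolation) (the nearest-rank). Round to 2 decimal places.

Sorted: 2.5, 2.6, 2.8, 3.1, 3.2, 3.3, 3.6, 3.8, 4.2, 4.3.
n = 10.
P25: rank ⌈25/100·10⌉ = 3 → 2.8.
P75: rank ⌈75/100·10⌉ = 8 → 3.8.
Difference: 3.8 − 2.8 = 1.

1.00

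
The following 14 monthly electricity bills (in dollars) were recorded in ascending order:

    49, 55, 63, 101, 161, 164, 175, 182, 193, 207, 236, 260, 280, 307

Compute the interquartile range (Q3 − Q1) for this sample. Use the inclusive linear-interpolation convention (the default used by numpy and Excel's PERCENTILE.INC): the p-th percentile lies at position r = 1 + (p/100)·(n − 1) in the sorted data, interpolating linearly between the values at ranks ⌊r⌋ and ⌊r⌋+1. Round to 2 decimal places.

n = 14.
P25: r = 4.25; ranks 4–5 are 101, 161; interpolating gives 116.
P75: r = 10.75; ranks 10–11 are 207, 236; interpolating gives 228.75.
Difference: 228.75 − 116 = 112.75.

112.75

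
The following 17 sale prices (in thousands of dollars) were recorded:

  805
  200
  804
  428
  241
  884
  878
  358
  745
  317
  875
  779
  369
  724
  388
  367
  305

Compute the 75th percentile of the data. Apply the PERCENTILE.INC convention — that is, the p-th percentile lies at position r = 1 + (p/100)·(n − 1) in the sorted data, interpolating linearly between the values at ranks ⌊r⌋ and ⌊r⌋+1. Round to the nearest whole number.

Sorted: 200, 241, 305, 317, 358, 367, 369, 388, 428, 724, 745, 779, 804, 805, 875, 878, 884.
n = 17.
r = 1 + (75/100)·(17 − 1) = 1 + 12 = 13.
r is an integer, so P75 is the value at rank 13: 804.

804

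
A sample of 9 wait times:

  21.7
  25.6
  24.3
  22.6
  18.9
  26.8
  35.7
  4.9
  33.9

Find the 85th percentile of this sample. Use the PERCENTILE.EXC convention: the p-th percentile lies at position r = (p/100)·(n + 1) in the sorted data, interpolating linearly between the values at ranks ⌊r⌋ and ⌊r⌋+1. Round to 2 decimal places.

Sorted: 4.9, 18.9, 21.7, 22.6, 24.3, 25.6, 26.8, 33.9, 35.7.
n = 9.
r = (85/100)·(9 + 1) = 8.5.
Rank 8 is 33.9 and rank 9 is 35.7.
Interpolate: 33.9 + 0.5·(35.7 − 33.9) = 33.9 + 0.5·1.8 = 34.8.

34.80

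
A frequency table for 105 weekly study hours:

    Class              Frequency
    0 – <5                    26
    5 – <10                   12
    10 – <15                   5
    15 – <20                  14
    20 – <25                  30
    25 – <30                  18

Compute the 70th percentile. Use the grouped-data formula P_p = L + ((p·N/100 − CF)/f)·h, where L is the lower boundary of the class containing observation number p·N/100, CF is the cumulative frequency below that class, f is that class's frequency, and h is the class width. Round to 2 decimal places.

22.75

N = 105; target position k = 70/100 · 105 = 73.5.
Cumulative frequencies: 26, 38, 43, 57, 87, 105.
Observation 73.5 falls in the class 20 – <25.
L = 20, CF = 57, f = 30, h = 5.
P70 = 20 + ((73.5 − 57)/30)·5 = 20 + 2.75 = 22.75.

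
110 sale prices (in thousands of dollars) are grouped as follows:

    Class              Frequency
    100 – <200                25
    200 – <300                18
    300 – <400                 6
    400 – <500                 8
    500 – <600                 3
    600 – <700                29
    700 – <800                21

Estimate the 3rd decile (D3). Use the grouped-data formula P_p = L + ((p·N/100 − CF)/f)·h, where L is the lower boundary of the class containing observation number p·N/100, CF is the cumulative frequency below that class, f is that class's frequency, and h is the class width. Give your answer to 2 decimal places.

N = 110; target position k = 30/100 · 110 = 33.
Cumulative frequencies: 25, 43, 49, 57, 60, 89, 110.
Observation 33 falls in the class 200 – <300.
L = 200, CF = 25, f = 18, h = 100.
P30 = 200 + ((33 − 25)/18)·100 = 200 + 44.4444 = 244.444.

244.44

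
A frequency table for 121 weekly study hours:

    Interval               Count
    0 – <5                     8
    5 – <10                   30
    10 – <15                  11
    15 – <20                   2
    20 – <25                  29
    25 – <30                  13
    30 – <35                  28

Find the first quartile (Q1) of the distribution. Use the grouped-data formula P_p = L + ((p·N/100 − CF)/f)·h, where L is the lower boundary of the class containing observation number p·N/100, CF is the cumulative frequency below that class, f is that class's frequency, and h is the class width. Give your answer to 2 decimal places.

N = 121; target position k = 25/100 · 121 = 30.25.
Cumulative frequencies: 8, 38, 49, 51, 80, 93, 121.
Observation 30.25 falls in the class 5 – <10.
L = 5, CF = 8, f = 30, h = 5.
P25 = 5 + ((30.25 − 8)/30)·5 = 5 + 3.70833 = 8.70833.

8.71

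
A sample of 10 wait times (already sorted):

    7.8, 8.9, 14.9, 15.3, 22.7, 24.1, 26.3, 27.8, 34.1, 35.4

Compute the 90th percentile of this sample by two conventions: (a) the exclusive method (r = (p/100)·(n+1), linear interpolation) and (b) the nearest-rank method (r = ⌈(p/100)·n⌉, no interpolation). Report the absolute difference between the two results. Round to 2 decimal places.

1.17

n = 10.
(a) r = 9.9; between ranks 9 (34.1) and 10 (35.4): 35.27.
(b) the nearest-rank method: rank 9 → 34.1.
|35.27 − 34.1| = 1.17.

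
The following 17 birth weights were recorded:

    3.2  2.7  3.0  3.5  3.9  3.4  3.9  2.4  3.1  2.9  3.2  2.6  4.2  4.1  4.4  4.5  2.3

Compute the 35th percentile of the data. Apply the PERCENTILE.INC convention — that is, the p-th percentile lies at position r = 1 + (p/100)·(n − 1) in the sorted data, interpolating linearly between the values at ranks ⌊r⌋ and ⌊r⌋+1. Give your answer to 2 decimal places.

Sorted: 2.3, 2.4, 2.6, 2.7, 2.9, 3.0, 3.1, 3.2, 3.2, 3.4, 3.5, 3.9, 3.9, 4.1, 4.2, 4.4, 4.5.
n = 17.
r = 1 + (35/100)·(17 − 1) = 1 + 5.6 = 6.6.
Rank 6 is 3.0 and rank 7 is 3.1.
Interpolate: 3.0 + 0.6·(3.1 − 3.0) = 3.0 + 0.6·0.1 = 3.06.

3.06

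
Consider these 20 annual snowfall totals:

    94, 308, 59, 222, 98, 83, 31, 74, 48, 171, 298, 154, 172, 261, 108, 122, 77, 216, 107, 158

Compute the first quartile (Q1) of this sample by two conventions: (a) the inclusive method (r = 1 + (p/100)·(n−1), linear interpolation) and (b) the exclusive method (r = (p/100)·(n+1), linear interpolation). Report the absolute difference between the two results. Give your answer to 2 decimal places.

Sorted: 31, 48, 59, 74, 77, 83, 94, 98, 107, 108, 122, 154, 158, 171, 172, 216, 222, 261, 298, 308.
n = 20.
(a) r = 5.75; between ranks 5 (77) and 6 (83): 81.5.
(b) r = 5.25; between ranks 5 (77) and 6 (83): 78.5.
|81.5 − 78.5| = 3.

3.00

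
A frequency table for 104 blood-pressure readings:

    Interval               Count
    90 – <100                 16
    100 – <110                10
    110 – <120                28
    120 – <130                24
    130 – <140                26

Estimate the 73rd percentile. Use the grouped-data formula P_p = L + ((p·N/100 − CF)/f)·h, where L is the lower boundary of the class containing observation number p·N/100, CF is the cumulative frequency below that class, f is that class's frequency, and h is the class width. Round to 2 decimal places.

N = 104; target position k = 73/100 · 104 = 75.92.
Cumulative frequencies: 16, 26, 54, 78, 104.
Observation 75.92 falls in the class 120 – <130.
L = 120, CF = 54, f = 24, h = 10.
P73 = 120 + ((75.92 − 54)/24)·10 = 120 + 9.13333 = 129.133.

129.13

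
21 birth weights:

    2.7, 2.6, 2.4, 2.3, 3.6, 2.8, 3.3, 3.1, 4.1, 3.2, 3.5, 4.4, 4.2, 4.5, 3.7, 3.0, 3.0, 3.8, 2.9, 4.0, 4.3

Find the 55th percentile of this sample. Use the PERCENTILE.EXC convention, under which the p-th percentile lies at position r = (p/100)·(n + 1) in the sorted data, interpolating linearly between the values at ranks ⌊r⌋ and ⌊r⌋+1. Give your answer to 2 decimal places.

3.51

Sorted: 2.3, 2.4, 2.6, 2.7, 2.8, 2.9, 3.0, 3.0, 3.1, 3.2, 3.3, 3.5, 3.6, 3.7, 3.8, 4.0, 4.1, 4.2, 4.3, 4.4, 4.5.
n = 21.
r = (55/100)·(21 + 1) = 12.1.
Rank 12 is 3.5 and rank 13 is 3.6.
Interpolate: 3.5 + 0.1·(3.6 − 3.5) = 3.5 + 0.1·0.1 = 3.51.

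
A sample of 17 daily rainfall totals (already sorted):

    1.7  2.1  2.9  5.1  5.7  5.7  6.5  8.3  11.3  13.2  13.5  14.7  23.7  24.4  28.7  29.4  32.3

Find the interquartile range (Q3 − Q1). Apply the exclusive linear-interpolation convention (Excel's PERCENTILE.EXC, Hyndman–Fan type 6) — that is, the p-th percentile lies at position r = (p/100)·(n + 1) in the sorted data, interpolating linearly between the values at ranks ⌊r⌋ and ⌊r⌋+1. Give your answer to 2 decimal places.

18.65

n = 17.
P25: r = 4.5; ranks 4–5 are 5.1, 5.7; interpolating gives 5.4.
P75: r = 13.5; ranks 13–14 are 23.7, 24.4; interpolating gives 24.05.
Difference: 24.05 − 5.4 = 18.65.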